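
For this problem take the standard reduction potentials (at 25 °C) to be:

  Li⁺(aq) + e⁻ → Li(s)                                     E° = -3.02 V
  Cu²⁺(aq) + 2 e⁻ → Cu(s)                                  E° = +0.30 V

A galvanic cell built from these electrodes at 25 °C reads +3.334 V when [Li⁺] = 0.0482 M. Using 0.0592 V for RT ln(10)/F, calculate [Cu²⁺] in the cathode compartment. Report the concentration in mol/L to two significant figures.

0.0069 M

Cu²⁺/Cu is the cathode, Li⁺/Li the anode: E°cell = +3.32 V, n = 2.
Overall reaction: Cu²⁺(aq) + 2 Li(s) → Cu(s) + 2 Li⁺(aq); Q = [Li⁺]^2/[Cu²⁺]^1.
From E = E° − (0.0592/n) log Q: log Q = (E° − E)·n/0.0592 = (+3.32 − (+3.334))·2/0.0592 = -0.4730.
So 1·log[Cu²⁺] = 2·log(0.0482) − log Q = -2.6339 − (-0.4730) = -2.1609; [Cu²⁺] = 10^(-2.1609) ≈ 0.0069 M.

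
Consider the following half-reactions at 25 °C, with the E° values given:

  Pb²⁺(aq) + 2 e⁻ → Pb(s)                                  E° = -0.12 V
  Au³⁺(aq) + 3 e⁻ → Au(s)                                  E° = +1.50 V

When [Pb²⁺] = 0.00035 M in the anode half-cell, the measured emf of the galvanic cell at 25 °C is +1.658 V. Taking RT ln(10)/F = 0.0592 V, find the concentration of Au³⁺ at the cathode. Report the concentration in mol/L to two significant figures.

Au³⁺/Au is the cathode, Pb²⁺/Pb the anode: E°cell = +1.62 V, n = 6.
Overall reaction: 2 Au³⁺(aq) + 3 Pb(s) → 2 Au(s) + 3 Pb²⁺(aq); Q = [Pb²⁺]^3/[Au³⁺]^2.
From E = E° − (0.0592/n) log Q: log Q = (E° − E)·n/0.0592 = (+1.62 − (+1.658))·6/0.0592 = -3.8514.
So 2·log[Au³⁺] = 3·log(0.00035) − log Q = -10.3678 − (-3.8514) = -6.5164; log[Au³⁺] = -6.5164 / 2 = -3.2582; [Au³⁺] = 10^(-3.2582) ≈ 0.00055 M.

0.00055 M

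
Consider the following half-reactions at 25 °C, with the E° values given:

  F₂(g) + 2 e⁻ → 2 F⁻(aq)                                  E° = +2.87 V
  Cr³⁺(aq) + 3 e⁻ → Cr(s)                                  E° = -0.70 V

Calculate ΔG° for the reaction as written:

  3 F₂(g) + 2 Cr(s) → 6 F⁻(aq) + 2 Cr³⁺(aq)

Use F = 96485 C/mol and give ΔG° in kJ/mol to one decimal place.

As written, F₂/F⁻ is reduced (cathode) and Cr³⁺/Cr is oxidised (anode), so E°cell = (+2.87) − (-0.70) = +3.57 V.
Balancing electrons gives n = 6.
ΔG° = −nFE° = −(6)(96485)(+3.57) = -2,066,709 J = -2066.7 kJ/mol.

-2066.7 kJ/mol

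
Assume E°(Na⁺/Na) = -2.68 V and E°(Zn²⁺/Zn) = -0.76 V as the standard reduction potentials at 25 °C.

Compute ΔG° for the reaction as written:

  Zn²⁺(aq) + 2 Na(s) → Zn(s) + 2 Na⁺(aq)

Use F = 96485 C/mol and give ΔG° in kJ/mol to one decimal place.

-370.5 kJ/mol

As written, Zn²⁺/Zn is reduced (cathode) and Na⁺/Na is oxidised (anode), so E°cell = (-0.76) − (-2.68) = +1.92 V.
Balancing electrons gives n = 2.
ΔG° = −nFE° = −(2)(96485)(+1.92) = -370,502 J = -370.5 kJ/mol.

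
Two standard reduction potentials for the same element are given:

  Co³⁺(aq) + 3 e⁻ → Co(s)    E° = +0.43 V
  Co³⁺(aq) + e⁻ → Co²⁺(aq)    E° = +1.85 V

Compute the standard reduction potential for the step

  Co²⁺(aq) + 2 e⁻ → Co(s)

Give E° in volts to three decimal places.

Sequential free energies add, so n₃E°₃ = n₁E°₁ + n₂E°₂.
With n₃ = 3, and the known step contributing 1×(+1.85) V, the unknown satisfies 2·E° = 3×(+0.43) − 1×(+1.85) = -0.560.
E° = -0.560 / 2 = -0.280 V.

-0.280 V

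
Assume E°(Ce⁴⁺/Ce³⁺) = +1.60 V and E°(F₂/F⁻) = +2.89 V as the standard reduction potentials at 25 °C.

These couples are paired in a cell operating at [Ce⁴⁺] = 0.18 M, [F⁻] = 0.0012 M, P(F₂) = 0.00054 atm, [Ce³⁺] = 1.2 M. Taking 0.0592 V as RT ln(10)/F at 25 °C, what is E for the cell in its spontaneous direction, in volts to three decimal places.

+1.415 V

F₂/F⁻ is the cathode (higher E°), Ce⁴⁺/Ce³⁺ the anode: E°cell = +2.89 − (+1.60) = +1.29 V, n = 2.
Overall: F₂(g) + 2 Ce³⁺(aq) → 2 F⁻(aq) + 2 Ce⁴⁺(aq)
Q = [F⁻]^2·[Ce⁴⁺]^2 / (P(F₂)·[Ce³⁺]^2); log Q = -4.222.
E = E° − (0.0592/n) log Q = +1.29 − (0.0592/2)(-4.222) = +1.415 V.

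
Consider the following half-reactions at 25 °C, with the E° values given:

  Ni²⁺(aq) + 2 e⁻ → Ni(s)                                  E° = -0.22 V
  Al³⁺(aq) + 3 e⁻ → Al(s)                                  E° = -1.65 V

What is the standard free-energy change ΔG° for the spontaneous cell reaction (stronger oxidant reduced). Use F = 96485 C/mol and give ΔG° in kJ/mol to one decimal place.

-827.8 kJ/mol

Ni²⁺/Ni (E° = -0.22 V) is the cathode; Al³⁺/Al (E° = -1.65 V) is the anode, so E°cell = +1.43 V.
Balancing electrons gives n = 6 (lcm of 2 and 3).
ΔG° = −nFE° = −(6)(96485)(+1.43) = -827,841 J = -827.8 kJ/mol.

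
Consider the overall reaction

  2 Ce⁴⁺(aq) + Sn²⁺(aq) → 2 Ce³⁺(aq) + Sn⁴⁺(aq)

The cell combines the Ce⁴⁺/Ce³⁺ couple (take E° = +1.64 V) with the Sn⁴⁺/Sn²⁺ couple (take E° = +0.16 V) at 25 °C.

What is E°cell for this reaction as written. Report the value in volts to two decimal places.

The Ce⁴⁺/Ce³⁺ couple has the higher reduction potential, so it is the cathode; Sn⁴⁺/Sn²⁺ is oxidised at the anode.
E°cell = E°(cathode) − E°(anode) = (+1.64) − (+0.16) = +1.48 V.

+1.48 V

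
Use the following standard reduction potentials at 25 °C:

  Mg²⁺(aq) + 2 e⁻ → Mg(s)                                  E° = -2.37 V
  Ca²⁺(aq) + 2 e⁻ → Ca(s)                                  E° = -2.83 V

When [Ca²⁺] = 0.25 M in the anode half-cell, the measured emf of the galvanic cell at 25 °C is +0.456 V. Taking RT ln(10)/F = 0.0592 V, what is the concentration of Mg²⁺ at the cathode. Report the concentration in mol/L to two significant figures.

Mg²⁺/Mg is the cathode, Ca²⁺/Ca the anode: E°cell = +0.46 V, n = 2.
Overall reaction: Mg²⁺(aq) + Ca(s) → Mg(s) + Ca²⁺(aq); Q = [Ca²⁺]^1/[Mg²⁺]^1.
From E = E° − (0.0592/n) log Q: log Q = (E° − E)·n/0.0592 = (+0.46 − (+0.456))·2/0.0592 = 0.1351.
So 1·log[Mg²⁺] = 1·log(0.25) − log Q = -0.6021 − (0.1351) = -0.7372; [Mg²⁺] = 10^(-0.7372) ≈ 0.18 M.

0.18 M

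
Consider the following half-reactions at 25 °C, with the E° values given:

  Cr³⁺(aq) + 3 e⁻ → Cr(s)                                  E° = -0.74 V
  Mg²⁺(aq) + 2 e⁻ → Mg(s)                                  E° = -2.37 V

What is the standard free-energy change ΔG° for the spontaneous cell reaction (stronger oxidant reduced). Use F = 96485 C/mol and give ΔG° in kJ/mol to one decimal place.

Cr³⁺/Cr (E° = -0.74 V) is the cathode; Mg²⁺/Mg (E° = -2.37 V) is the anode, so E°cell = +1.63 V.
Balancing electrons gives n = 6 (lcm of 3 and 2).
ΔG° = −nFE° = −(6)(96485)(+1.63) = -943,623 J = -943.6 kJ/mol.

-943.6 kJ/mol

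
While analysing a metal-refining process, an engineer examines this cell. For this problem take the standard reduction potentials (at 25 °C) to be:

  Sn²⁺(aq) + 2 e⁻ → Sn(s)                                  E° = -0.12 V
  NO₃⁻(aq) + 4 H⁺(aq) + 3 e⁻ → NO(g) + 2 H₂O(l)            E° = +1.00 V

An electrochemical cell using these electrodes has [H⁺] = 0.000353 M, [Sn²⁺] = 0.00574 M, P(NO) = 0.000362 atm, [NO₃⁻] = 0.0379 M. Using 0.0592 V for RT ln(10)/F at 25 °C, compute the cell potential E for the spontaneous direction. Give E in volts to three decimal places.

NO₃⁻/NO is the cathode (higher E°), Sn²⁺/Sn the anode: E°cell = +1.00 − (-0.12) = +1.12 V, n = 6.
Overall: 2 NO₃⁻(aq) + 8 H⁺(aq) + 3 Sn(s) → 2 NO(g) + 4 H₂O(l) + 3 Sn²⁺(aq)
Q = P(NO)^2·[Sn²⁺]^3 / ([NO₃⁻]^2·[H⁺]^8); log Q = 16.855.
E = E° − (0.0592/n) log Q = +1.12 − (0.0592/6)(16.855) = +0.954 V.

+0.954 V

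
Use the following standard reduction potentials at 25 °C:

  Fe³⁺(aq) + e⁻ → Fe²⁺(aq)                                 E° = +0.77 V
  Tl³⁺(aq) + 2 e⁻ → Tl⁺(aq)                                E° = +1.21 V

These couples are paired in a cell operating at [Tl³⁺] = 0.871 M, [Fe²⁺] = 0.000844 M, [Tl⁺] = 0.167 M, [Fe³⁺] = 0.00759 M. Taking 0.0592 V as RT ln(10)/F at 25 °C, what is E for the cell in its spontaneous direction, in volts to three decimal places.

+0.405 V

Tl³⁺/Tl⁺ is the cathode (higher E°), Fe³⁺/Fe²⁺ the anode: E°cell = +1.21 − (+0.77) = +0.44 V, n = 2.
Overall: Tl³⁺(aq) + 2 Fe²⁺(aq) → Tl⁺(aq) + 2 Fe³⁺(aq)
Q = [Tl⁺]·[Fe³⁺]^2 / ([Tl³⁺]·[Fe²⁺]^2); log Q = 1.190.
E = E° − (0.0592/n) log Q = +0.44 − (0.0592/2)(1.190) = +0.405 V.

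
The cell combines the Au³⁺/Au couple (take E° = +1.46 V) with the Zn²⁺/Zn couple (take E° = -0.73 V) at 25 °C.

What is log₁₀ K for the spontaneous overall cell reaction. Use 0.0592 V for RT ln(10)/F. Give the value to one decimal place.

222.0

Cathode: Au³⁺/Au; anode: Zn²⁺/Zn. E°cell = +2.19 V, n = 6.
log K = nE°cell / 0.0592 = (6)(+2.19) / 0.0592 = 222.0.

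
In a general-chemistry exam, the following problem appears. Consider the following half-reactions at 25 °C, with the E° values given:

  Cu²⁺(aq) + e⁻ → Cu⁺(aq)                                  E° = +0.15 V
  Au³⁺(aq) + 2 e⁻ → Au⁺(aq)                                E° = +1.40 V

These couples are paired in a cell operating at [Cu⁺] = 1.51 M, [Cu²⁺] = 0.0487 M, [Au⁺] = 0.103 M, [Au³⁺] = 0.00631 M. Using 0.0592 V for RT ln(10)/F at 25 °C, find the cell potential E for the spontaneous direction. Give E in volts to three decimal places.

Au³⁺/Au⁺ is the cathode (higher E°), Cu²⁺/Cu⁺ the anode: E°cell = +1.40 − (+0.15) = +1.25 V, n = 2.
Overall: Au³⁺(aq) + 2 Cu⁺(aq) → Au⁺(aq) + 2 Cu²⁺(aq)
Q = [Au⁺]·[Cu²⁺]^2 / ([Au³⁺]·[Cu⁺]^2); log Q = -1.770.
E = E° − (0.0592/n) log Q = +1.25 − (0.0592/2)(-1.770) = +1.302 V.

+1.302 V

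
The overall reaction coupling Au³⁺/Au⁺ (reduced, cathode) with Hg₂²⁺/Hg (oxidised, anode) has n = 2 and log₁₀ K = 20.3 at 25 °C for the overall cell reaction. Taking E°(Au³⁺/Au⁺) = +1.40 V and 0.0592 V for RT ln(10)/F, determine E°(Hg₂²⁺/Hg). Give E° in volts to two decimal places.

E°cell = (0.0592/n)·log K = (0.0592/2)(20.3) = +0.601 V.
Since Au³⁺/Au⁺ is the cathode and Hg₂²⁺/Hg the anode, E°cell = E°(Au³⁺/Au⁺) − E°(Hg₂²⁺/Hg).
So E°(Hg₂²⁺/Hg) = E°(Au³⁺/Au⁺) − E°cell = (+1.40) − (+0.601) = +0.80 V.

+0.80 V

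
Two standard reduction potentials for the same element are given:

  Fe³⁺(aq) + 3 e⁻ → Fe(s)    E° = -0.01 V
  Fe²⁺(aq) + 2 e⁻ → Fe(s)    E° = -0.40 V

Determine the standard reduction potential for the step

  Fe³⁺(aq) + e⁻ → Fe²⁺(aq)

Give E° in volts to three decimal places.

Sequential free energies add, so n₃E°₃ = n₁E°₁ + n₂E°₂.
With n₃ = 3, and the known step contributing 2×(-0.40) V, the unknown satisfies 1·E° = 3×(-0.01) − 2×(-0.40) = +0.770.
E° = +0.770 / 1 = +0.770 V.

+0.770 V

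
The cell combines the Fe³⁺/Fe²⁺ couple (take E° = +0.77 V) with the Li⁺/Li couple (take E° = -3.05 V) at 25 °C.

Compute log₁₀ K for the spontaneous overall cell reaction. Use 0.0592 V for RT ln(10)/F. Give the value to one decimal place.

Cathode: Fe³⁺/Fe²⁺; anode: Li⁺/Li. E°cell = +3.82 V, n = 1.
log K = nE°cell / 0.0592 = (1)(+3.82) / 0.0592 = 64.5.

64.5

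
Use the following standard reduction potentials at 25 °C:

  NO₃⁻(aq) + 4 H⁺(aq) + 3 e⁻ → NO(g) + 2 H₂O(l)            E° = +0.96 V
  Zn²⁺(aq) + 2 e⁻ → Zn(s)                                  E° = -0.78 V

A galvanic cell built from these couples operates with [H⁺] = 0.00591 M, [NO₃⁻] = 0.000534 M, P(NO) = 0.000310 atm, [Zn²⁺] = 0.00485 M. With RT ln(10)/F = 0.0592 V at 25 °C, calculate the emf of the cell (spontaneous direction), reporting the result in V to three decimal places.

+1.637 V

NO₃⁻/NO is the cathode (higher E°), Zn²⁺/Zn the anode: E°cell = +0.96 − (-0.78) = +1.74 V, n = 6.
Overall: 2 NO₃⁻(aq) + 8 H⁺(aq) + 3 Zn(s) → 2 NO(g) + 4 H₂O(l) + 3 Zn²⁺(aq)
Q = P(NO)^2·[Zn²⁺]^3 / ([NO₃⁻]^2·[H⁺]^8); log Q = 10.412.
E = E° − (0.0592/n) log Q = +1.74 − (0.0592/6)(10.412) = +1.637 V.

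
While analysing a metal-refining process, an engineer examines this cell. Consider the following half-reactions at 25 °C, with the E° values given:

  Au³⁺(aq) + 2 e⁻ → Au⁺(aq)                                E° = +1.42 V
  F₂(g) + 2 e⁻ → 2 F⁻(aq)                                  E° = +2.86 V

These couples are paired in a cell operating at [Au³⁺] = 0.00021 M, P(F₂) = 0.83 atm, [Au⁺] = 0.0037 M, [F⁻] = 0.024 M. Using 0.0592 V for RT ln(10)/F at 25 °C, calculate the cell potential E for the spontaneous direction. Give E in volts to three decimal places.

F₂/F⁻ is the cathode (higher E°), Au³⁺/Au⁺ the anode: E°cell = +2.86 − (+1.42) = +1.44 V, n = 2.
Overall: F₂(g) + Au⁺(aq) → 2 F⁻(aq) + Au³⁺(aq)
Q = [F⁻]^2·[Au³⁺] / (P(F₂)·[Au⁺]); log Q = -4.405.
E = E° − (0.0592/n) log Q = +1.44 − (0.0592/2)(-4.405) = +1.570 V.

+1.570 V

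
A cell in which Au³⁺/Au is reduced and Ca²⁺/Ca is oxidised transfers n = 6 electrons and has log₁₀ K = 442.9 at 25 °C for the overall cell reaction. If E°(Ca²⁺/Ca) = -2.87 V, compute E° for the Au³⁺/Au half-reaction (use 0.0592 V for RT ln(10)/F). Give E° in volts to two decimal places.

+1.50 V

E°cell = (0.0592/n)·log K = (0.0592/6)(442.9) = +4.370 V.
Since Au³⁺/Au is the cathode and Ca²⁺/Ca the anode, E°cell = E°(Au³⁺/Au) − E°(Ca²⁺/Ca).
So E°(Au³⁺/Au) = E°cell + E°(Ca²⁺/Ca) = +4.370 + (-2.87) = +1.50 V.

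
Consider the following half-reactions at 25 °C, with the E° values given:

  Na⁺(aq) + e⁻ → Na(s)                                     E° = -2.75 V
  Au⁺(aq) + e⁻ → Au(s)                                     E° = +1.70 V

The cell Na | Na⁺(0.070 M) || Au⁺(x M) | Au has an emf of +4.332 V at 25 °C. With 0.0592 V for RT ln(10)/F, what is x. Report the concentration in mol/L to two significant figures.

Au⁺/Au is the cathode, Na⁺/Na the anode: E°cell = +4.45 V, n = 1.
Overall reaction: Au⁺(aq) + Na(s) → Au(s) + Na⁺(aq); Q = [Na⁺]^1/[Au⁺]^1.
From E = E° − (0.0592/n) log Q: log Q = (E° − E)·n/0.0592 = (+4.45 − (+4.332))·1/0.0592 = 1.9932.
So 1·log[Au⁺] = 1·log(0.07) − log Q = -1.1549 − (1.9932) = -3.1481; [Au⁺] = 10^(-3.1481) ≈ 0.00071 M.

0.00071 M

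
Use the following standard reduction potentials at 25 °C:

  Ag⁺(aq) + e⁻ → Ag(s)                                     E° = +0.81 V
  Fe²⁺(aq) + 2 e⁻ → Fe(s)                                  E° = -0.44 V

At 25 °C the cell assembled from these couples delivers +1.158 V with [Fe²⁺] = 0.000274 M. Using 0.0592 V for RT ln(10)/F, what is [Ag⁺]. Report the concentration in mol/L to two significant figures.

Ag⁺/Ag is the cathode, Fe²⁺/Fe the anode: E°cell = +1.25 V, n = 2.
Overall reaction: 2 Ag⁺(aq) + Fe(s) → 2 Ag(s) + Fe²⁺(aq); Q = [Fe²⁺]^1/[Ag⁺]^2.
From E = E° − (0.0592/n) log Q: log Q = (E° − E)·n/0.0592 = (+1.25 − (+1.158))·2/0.0592 = 3.1081.
So 2·log[Ag⁺] = 1·log(0.000274) − log Q = -3.5622 − (3.1081) = -6.6703; log[Ag⁺] = -6.6703 / 2 = -3.3352; [Ag⁺] = 10^(-3.3352) ≈ 0.00046 M.

0.00046 M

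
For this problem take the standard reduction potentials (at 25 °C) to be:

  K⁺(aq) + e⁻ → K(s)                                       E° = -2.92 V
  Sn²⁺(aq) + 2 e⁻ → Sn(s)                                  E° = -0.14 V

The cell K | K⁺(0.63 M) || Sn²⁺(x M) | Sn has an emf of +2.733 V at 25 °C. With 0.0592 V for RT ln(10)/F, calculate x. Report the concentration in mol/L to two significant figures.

Sn²⁺/Sn is the cathode, K⁺/K the anode: E°cell = +2.78 V, n = 2.
Overall reaction: Sn²⁺(aq) + 2 K(s) → Sn(s) + 2 K⁺(aq); Q = [K⁺]^2/[Sn²⁺]^1.
From E = E° − (0.0592/n) log Q: log Q = (E° − E)·n/0.0592 = (+2.78 − (+2.733))·2/0.0592 = 1.5878.
So 1·log[Sn²⁺] = 2·log(0.63) − log Q = -0.4013 − (1.5878) = -1.9891; [Sn²⁺] = 10^(-1.9891) ≈ 0.010 M.

0.010 M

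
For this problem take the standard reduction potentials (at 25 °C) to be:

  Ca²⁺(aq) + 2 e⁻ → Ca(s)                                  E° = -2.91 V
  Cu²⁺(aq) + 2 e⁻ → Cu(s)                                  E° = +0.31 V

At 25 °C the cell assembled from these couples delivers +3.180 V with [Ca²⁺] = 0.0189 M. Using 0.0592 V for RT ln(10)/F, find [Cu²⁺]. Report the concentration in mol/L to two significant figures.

Cu²⁺/Cu is the cathode, Ca²⁺/Ca the anode: E°cell = +3.22 V, n = 2.
Overall reaction: Cu²⁺(aq) + Ca(s) → Cu(s) + Ca²⁺(aq); Q = [Ca²⁺]^1/[Cu²⁺]^1.
From E = E° − (0.0592/n) log Q: log Q = (E° − E)·n/0.0592 = (+3.22 − (+3.180))·2/0.0592 = 1.3514.
So 1·log[Cu²⁺] = 1·log(0.0189) − log Q = -1.7235 − (1.3514) = -3.0749; [Cu²⁺] = 10^(-3.0749) ≈ 0.00084 M.

0.00084 M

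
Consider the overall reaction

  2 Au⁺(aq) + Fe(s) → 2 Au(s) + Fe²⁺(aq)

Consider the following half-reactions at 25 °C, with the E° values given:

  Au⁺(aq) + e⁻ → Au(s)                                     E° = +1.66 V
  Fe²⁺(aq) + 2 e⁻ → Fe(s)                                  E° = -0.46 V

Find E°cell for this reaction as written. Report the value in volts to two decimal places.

The Au⁺/Au couple has the higher reduction potential, so it is the cathode; Fe²⁺/Fe is oxidised at the anode.
E°cell = E°(cathode) − E°(anode) = (+1.66) − (-0.46) = +2.12 V.

+2.12 V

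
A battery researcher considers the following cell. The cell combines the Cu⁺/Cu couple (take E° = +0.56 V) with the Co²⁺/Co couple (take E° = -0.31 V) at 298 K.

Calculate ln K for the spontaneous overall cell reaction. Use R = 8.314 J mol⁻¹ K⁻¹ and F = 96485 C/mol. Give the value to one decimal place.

Cathode: Cu⁺/Cu; anode: Co²⁺/Co. E°cell = (+0.56) − (-0.31) = +0.87 V, with n = 2.
ΔG° = −nFE° = −RT ln K, so ln K = nFE°/(RT) = (2)(96485)(+0.87) / ((8.314)(298)) = 67.761.

67.8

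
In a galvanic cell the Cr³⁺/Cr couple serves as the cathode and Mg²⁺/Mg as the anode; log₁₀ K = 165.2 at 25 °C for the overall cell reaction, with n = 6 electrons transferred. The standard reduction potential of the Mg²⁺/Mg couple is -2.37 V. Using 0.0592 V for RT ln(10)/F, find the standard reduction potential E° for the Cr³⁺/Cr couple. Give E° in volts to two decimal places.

-0.74 V

E°cell = (0.0592/n)·log K = (0.0592/6)(165.2) = +1.630 V.
Since Cr³⁺/Cr is the cathode and Mg²⁺/Mg the anode, E°cell = E°(Cr³⁺/Cr) − E°(Mg²⁺/Mg).
So E°(Cr³⁺/Cr) = E°cell + E°(Mg²⁺/Mg) = +1.630 + (-2.37) = -0.74 V.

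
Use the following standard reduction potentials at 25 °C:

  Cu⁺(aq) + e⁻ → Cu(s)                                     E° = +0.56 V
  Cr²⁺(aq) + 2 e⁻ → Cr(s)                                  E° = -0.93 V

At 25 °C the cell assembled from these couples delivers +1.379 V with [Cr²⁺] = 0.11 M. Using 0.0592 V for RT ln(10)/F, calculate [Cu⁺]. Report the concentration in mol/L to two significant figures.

0.0044 M

Cu⁺/Cu is the cathode, Cr²⁺/Cr the anode: E°cell = +1.49 V, n = 2.
Overall reaction: 2 Cu⁺(aq) + Cr(s) → 2 Cu(s) + Cr²⁺(aq); Q = [Cr²⁺]^1/[Cu⁺]^2.
From E = E° − (0.0592/n) log Q: log Q = (E° − E)·n/0.0592 = (+1.49 − (+1.379))·2/0.0592 = 3.7500.
So 2·log[Cu⁺] = 1·log(0.11) − log Q = -0.9586 − (3.7500) = -4.7086; log[Cu⁺] = -4.7086 / 2 = -2.3543; [Cu⁺] = 10^(-2.3543) ≈ 0.0044 M.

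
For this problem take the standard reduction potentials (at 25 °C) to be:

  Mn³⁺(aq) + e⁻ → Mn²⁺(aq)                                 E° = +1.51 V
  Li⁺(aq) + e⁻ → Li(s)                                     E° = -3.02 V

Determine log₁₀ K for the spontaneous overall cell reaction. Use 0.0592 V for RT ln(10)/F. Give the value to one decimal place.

Cathode: Mn³⁺/Mn²⁺; anode: Li⁺/Li. E°cell = +4.53 V, n = 1.
log K = nE°cell / 0.0592 = (1)(+4.53) / 0.0592 = 76.5.

76.5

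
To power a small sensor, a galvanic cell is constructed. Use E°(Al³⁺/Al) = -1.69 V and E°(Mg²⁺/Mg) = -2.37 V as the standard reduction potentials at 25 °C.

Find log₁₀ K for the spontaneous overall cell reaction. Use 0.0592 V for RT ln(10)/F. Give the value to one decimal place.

68.9

Cathode: Al³⁺/Al; anode: Mg²⁺/Mg. E°cell = +0.68 V, n = 6.
log K = nE°cell / 0.0592 = (6)(+0.68) / 0.0592 = 68.9.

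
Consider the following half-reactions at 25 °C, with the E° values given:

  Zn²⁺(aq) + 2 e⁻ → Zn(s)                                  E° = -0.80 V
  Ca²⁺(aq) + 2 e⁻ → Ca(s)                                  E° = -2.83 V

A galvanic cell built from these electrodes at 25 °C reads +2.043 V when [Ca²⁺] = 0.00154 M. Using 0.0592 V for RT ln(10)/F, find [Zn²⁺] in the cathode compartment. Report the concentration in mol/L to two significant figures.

0.0042 M

Zn²⁺/Zn is the cathode, Ca²⁺/Ca the anode: E°cell = +2.03 V, n = 2.
Overall reaction: Zn²⁺(aq) + Ca(s) → Zn(s) + Ca²⁺(aq); Q = [Ca²⁺]^1/[Zn²⁺]^1.
From E = E° − (0.0592/n) log Q: log Q = (E° − E)·n/0.0592 = (+2.03 − (+2.043))·2/0.0592 = -0.4392.
So 1·log[Zn²⁺] = 1·log(0.00154) − log Q = -2.8125 − (-0.4392) = -2.3733; [Zn²⁺] = 10^(-2.3733) ≈ 0.0042 M.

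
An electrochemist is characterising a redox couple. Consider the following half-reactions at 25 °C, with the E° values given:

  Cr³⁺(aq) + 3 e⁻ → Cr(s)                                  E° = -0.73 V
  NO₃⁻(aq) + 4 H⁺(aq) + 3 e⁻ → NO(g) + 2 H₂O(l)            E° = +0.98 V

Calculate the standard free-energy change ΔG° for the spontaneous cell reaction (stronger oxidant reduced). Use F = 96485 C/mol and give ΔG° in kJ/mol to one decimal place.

NO₃⁻/NO (E° = +0.98 V) is the cathode; Cr³⁺/Cr (E° = -0.73 V) is the anode, so E°cell = +1.71 V.
Balancing electrons gives n = 3 (lcm of 3 and 3).
ΔG° = −nFE° = −(3)(96485)(+1.71) = -494,968 J = -495.0 kJ/mol.

-495.0 kJ/mol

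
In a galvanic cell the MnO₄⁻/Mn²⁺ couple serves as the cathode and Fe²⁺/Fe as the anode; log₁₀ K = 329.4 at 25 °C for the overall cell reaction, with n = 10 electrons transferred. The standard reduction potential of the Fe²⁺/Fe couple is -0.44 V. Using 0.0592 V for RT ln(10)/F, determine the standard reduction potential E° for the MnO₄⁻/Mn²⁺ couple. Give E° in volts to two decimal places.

E°cell = (0.0592/n)·log K = (0.0592/10)(329.4) = +1.950 V.
Since MnO₄⁻/Mn²⁺ is the cathode and Fe²⁺/Fe the anode, E°cell = E°(MnO₄⁻/Mn²⁺) − E°(Fe²⁺/Fe).
So E°(MnO₄⁻/Mn²⁺) = E°cell + E°(Fe²⁺/Fe) = +1.950 + (-0.44) = +1.51 V.

+1.51 V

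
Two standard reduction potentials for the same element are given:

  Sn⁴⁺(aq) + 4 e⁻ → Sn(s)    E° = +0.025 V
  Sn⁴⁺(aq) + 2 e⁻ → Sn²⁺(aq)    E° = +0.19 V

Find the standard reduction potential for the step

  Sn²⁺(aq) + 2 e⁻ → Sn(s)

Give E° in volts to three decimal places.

Sequential free energies add, so n₃E°₃ = n₁E°₁ + n₂E°₂.
With n₃ = 4, and the known step contributing 2×(+0.19) V, the unknown satisfies 2·E° = 4×(+0.025) − 2×(+0.19) = -0.280.
E° = -0.280 / 2 = -0.140 V.

-0.140 V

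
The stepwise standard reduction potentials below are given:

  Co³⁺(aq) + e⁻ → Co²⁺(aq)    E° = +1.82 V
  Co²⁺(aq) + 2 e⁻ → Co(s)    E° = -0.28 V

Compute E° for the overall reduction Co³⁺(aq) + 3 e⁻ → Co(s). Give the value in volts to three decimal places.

Standard free energies of sequential steps add: ΔG°₃ = ΔG°₁ + ΔG°₂, so n₃E°₃ = n₁E°₁ + n₂E°₂.
E°₃ = (1×+1.82 + 2×-0.28) / 3 = (+1.260) / 3 = +0.420 V.
Simply averaging or adding the two E° values would be wrong; the electron-weighted sum is required.

+0.420 V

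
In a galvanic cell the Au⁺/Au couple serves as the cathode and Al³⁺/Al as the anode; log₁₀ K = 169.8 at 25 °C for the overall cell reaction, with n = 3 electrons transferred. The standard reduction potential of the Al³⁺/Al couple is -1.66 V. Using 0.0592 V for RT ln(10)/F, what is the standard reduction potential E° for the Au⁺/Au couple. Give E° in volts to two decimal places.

E°cell = (0.0592/n)·log K = (0.0592/3)(169.8) = +3.351 V.
Since Au⁺/Au is the cathode and Al³⁺/Al the anode, E°cell = E°(Au⁺/Au) − E°(Al³⁺/Al).
So E°(Au⁺/Au) = E°cell + E°(Al³⁺/Al) = +3.351 + (-1.66) = +1.69 V.

+1.69 V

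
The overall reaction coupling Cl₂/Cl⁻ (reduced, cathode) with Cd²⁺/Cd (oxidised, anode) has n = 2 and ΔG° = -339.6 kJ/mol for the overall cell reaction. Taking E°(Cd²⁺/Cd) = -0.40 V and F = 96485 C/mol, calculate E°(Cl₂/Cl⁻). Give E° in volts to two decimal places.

+1.36 V

E°cell = −ΔG°/(nF) = −(-339.6×10³)/((2)(96485)) = +1.760 V.
Since Cl₂/Cl⁻ is the cathode and Cd²⁺/Cd the anode, E°cell = E°(Cl₂/Cl⁻) − E°(Cd²⁺/Cd).
So E°(Cl₂/Cl⁻) = E°cell + E°(Cd²⁺/Cd) = +1.760 + (-0.40) = +1.36 V.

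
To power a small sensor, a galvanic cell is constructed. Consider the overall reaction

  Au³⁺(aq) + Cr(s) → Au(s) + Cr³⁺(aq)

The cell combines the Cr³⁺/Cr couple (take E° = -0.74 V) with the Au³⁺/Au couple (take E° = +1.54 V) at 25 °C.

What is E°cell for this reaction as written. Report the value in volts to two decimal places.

+2.28 V

The Au³⁺/Au couple has the higher reduction potential, so it is the cathode; Cr³⁺/Cr is oxidised at the anode.
E°cell = E°(cathode) − E°(anode) = (+1.54) − (-0.74) = +2.28 V.
Since E°cell > 0, the reaction is spontaneous under standard conditions.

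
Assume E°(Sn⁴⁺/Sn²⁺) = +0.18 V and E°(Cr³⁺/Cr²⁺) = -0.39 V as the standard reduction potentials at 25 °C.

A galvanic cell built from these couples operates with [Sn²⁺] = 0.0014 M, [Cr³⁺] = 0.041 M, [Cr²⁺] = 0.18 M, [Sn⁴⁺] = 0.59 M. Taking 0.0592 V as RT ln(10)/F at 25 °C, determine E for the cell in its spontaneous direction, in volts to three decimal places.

Sn⁴⁺/Sn²⁺ is the cathode (higher E°), Cr³⁺/Cr²⁺ the anode: E°cell = +0.18 − (-0.39) = +0.57 V, n = 2.
Overall: Sn⁴⁺(aq) + 2 Cr²⁺(aq) → Sn²⁺(aq) + 2 Cr³⁺(aq)
Q = [Sn²⁺]·[Cr³⁺]^2 / ([Sn⁴⁺]·[Cr²⁺]^2); log Q = -3.910.
E = E° − (0.0592/n) log Q = +0.57 − (0.0592/2)(-3.910) = +0.686 V.

+0.686 V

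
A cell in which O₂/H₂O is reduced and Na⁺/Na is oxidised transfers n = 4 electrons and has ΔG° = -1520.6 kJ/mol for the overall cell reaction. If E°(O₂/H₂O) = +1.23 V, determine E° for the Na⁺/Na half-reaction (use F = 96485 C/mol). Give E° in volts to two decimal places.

E°cell = −ΔG°/(nF) = −(-1520.6×10³)/((4)(96485)) = +3.940 V.
Since O₂/H₂O is the cathode and Na⁺/Na the anode, E°cell = E°(O₂/H₂O) − E°(Na⁺/Na).
So E°(Na⁺/Na) = E°(O₂/H₂O) − E°cell = (+1.23) − (+3.940) = -2.71 V.

-2.71 V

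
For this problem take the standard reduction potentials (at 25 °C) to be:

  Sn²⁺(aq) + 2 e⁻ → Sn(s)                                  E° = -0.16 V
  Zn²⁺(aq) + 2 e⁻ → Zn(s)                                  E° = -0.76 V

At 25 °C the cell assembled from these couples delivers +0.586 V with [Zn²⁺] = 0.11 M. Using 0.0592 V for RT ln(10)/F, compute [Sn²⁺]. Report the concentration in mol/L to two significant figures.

0.037 M

Sn²⁺/Sn is the cathode, Zn²⁺/Zn the anode: E°cell = +0.60 V, n = 2.
Overall reaction: Sn²⁺(aq) + Zn(s) → Sn(s) + Zn²⁺(aq); Q = [Zn²⁺]^1/[Sn²⁺]^1.
From E = E° − (0.0592/n) log Q: log Q = (E° − E)·n/0.0592 = (+0.60 − (+0.586))·2/0.0592 = 0.4730.
So 1·log[Sn²⁺] = 1·log(0.11) − log Q = -0.9586 − (0.4730) = -1.4316; [Sn²⁺] = 10^(-1.4316) ≈ 0.037 M.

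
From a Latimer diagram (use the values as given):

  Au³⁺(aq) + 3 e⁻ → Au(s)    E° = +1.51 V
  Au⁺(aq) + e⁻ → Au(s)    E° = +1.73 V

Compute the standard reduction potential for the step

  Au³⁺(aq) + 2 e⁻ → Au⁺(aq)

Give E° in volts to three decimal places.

Sequential free energies add, so n₃E°₃ = n₁E°₁ + n₂E°₂.
With n₃ = 3, and the known step contributing 1×(+1.73) V, the unknown satisfies 2·E° = 3×(+1.51) − 1×(+1.73) = +2.800.
E° = +2.800 / 2 = +1.400 V.

+1.400 V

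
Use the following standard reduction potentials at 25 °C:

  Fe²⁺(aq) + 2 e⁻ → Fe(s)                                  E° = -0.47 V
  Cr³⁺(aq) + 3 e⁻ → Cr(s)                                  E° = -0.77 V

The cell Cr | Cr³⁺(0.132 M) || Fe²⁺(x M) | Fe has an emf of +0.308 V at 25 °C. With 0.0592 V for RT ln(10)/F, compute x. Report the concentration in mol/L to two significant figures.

0.48 M

Fe²⁺/Fe is the cathode, Cr³⁺/Cr the anode: E°cell = +0.30 V, n = 6.
Overall reaction: 3 Fe²⁺(aq) + 2 Cr(s) → 3 Fe(s) + 2 Cr³⁺(aq); Q = [Cr³⁺]^2/[Fe²⁺]^3.
From E = E° − (0.0592/n) log Q: log Q = (E° − E)·n/0.0592 = (+0.30 − (+0.308))·6/0.0592 = -0.8108.
So 3·log[Fe²⁺] = 2·log(0.132) − log Q = -1.7589 − (-0.8108) = -0.9481; log[Fe²⁺] = -0.9481 / 3 = -0.3160; [Fe²⁺] = 10^(-0.3160) ≈ 0.48 M.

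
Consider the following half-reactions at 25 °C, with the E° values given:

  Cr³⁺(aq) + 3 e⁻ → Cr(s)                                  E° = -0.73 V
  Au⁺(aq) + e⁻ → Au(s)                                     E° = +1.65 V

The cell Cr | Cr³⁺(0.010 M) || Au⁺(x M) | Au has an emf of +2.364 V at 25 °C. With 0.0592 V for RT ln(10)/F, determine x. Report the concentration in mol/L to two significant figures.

0.12 M

Au⁺/Au is the cathode, Cr³⁺/Cr the anode: E°cell = +2.38 V, n = 3.
Overall reaction: 3 Au⁺(aq) + Cr(s) → 3 Au(s) + Cr³⁺(aq); Q = [Cr³⁺]^1/[Au⁺]^3.
From E = E° − (0.0592/n) log Q: log Q = (E° − E)·n/0.0592 = (+2.38 − (+2.364))·3/0.0592 = 0.8108.
So 3·log[Au⁺] = 1·log(0.01) − log Q = -2.0000 − (0.8108) = -2.8108; log[Au⁺] = -2.8108 / 3 = -0.9369; [Au⁺] = 10^(-0.9369) ≈ 0.12 M.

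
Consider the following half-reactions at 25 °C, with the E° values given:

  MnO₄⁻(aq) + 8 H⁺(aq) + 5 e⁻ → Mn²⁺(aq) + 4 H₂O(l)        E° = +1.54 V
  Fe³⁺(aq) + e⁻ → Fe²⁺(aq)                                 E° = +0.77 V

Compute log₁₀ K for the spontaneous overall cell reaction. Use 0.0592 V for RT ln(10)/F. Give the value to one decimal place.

65.0

Cathode: MnO₄⁻/Mn²⁺; anode: Fe³⁺/Fe²⁺. E°cell = +0.77 V, n = 5.
log K = nE°cell / 0.0592 = (5)(+0.77) / 0.0592 = 65.0.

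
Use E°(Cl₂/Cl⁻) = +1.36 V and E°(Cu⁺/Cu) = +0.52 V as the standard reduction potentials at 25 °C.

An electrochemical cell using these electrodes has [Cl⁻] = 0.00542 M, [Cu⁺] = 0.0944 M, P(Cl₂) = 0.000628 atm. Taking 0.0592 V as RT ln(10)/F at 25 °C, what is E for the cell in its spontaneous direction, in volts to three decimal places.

Cl₂/Cl⁻ is the cathode (higher E°), Cu⁺/Cu the anode: E°cell = +1.36 − (+0.52) = +0.84 V, n = 2.
Overall: Cl₂(g) + 2 Cu(s) → 2 Cl⁻(aq) + 2 Cu⁺(aq)
Q = [Cl⁻]^2·[Cu⁺]^2 / (P(Cl₂)); log Q = -3.380.
E = E° − (0.0592/n) log Q = +0.84 − (0.0592/2)(-3.380) = +0.940 V.

+0.940 V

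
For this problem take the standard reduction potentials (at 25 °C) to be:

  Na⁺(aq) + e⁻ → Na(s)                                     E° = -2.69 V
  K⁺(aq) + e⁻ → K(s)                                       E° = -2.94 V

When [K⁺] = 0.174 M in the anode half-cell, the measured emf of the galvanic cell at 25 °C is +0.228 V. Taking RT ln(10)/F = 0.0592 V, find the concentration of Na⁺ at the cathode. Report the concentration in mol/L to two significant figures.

0.074 M

Na⁺/Na is the cathode, K⁺/K the anode: E°cell = +0.25 V, n = 1.
Overall reaction: Na⁺(aq) + K(s) → Na(s) + K⁺(aq); Q = [K⁺]^1/[Na⁺]^1.
From E = E° − (0.0592/n) log Q: log Q = (E° − E)·n/0.0592 = (+0.25 − (+0.228))·1/0.0592 = 0.3716.
So 1·log[Na⁺] = 1·log(0.174) − log Q = -0.7595 − (0.3716) = -1.1311; [Na⁺] = 10^(-1.1311) ≈ 0.074 M.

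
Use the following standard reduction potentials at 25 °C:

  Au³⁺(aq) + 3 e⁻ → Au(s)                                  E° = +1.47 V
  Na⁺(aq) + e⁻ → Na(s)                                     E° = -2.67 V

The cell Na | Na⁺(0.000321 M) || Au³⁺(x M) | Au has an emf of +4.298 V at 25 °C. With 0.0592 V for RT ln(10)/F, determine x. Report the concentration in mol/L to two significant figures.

0.0034 M

Au³⁺/Au is the cathode, Na⁺/Na the anode: E°cell = +4.14 V, n = 3.
Overall reaction: Au³⁺(aq) + 3 Na(s) → Au(s) + 3 Na⁺(aq); Q = [Na⁺]^3/[Au³⁺]^1.
From E = E° − (0.0592/n) log Q: log Q = (E° − E)·n/0.0592 = (+4.14 − (+4.298))·3/0.0592 = -8.0068.
So 1·log[Au³⁺] = 3·log(0.000321) − log Q = -10.4805 − (-8.0068) = -2.4737; [Au³⁺] = 10^(-2.4737) ≈ 0.0034 M.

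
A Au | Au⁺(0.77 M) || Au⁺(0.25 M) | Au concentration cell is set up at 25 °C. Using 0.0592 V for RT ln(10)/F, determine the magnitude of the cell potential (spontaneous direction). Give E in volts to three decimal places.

+0.029 V

For a concentration cell E°cell = 0. The 0.77 M side is the cathode (reduction is favoured where [Au⁺] is higher).
With n = 1, E = −(0.0592/1) log([Au⁺]ₐₙ/[Au⁺]꜀ₐₜ) = −(0.0592/1) log(0.25/0.77) = −(0.0592/1)(-0.489) = +0.029 V.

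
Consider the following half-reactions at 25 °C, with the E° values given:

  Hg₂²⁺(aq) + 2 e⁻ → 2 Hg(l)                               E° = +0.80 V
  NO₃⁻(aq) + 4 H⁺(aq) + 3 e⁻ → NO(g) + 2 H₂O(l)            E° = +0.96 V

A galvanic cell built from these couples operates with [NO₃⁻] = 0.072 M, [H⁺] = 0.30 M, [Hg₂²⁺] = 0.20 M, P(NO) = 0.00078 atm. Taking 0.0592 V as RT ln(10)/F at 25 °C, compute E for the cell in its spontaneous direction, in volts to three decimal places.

NO₃⁻/NO is the cathode (higher E°), Hg₂²⁺/Hg the anode: E°cell = +0.96 − (+0.80) = +0.16 V, n = 6.
Overall: 2 NO₃⁻(aq) + 8 H⁺(aq) + 6 Hg(l) → 2 NO(g) + 4 H₂O(l) + 3 Hg₂²⁺(aq)
Q = P(NO)^2·[Hg₂²⁺]^3 / ([NO₃⁻]^2·[H⁺]^8); log Q = -1.844.
E = E° − (0.0592/n) log Q = +0.16 − (0.0592/6)(-1.844) = +0.178 V.

+0.178 V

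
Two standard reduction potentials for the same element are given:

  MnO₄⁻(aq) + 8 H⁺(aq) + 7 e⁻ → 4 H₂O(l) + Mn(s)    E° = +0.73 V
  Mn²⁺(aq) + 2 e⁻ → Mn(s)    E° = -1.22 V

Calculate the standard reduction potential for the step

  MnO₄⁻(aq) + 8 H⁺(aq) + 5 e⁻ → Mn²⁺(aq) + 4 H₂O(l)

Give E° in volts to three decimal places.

Sequential free energies add, so n₃E°₃ = n₁E°₁ + n₂E°₂.
With n₃ = 7, and the known step contributing 2×(-1.22) V, the unknown satisfies 5·E° = 7×(+0.73) − 2×(-1.22) = +7.550.
E° = +7.550 / 5 = +1.510 V.

+1.510 V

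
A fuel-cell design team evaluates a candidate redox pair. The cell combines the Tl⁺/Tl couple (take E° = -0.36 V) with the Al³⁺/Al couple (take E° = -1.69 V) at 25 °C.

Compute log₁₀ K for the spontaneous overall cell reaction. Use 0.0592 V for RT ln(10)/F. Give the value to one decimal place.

67.4

Cathode: Tl⁺/Tl; anode: Al³⁺/Al. E°cell = +1.33 V, n = 3.
log K = nE°cell / 0.0592 = (3)(+1.33) / 0.0592 = 67.4.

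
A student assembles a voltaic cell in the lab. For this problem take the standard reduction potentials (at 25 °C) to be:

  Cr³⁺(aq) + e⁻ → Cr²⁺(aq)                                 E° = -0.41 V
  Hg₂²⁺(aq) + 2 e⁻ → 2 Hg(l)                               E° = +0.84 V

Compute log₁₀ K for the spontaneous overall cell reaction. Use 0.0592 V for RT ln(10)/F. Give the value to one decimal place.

42.2

Cathode: Hg₂²⁺/Hg; anode: Cr³⁺/Cr²⁺. E°cell = +1.25 V, n = 2.
log K = nE°cell / 0.0592 = (2)(+1.25) / 0.0592 = 42.2.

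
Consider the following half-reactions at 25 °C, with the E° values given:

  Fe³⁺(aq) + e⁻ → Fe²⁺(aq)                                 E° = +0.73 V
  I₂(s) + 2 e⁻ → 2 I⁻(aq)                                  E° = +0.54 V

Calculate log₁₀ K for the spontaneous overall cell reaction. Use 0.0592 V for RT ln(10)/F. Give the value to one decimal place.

Cathode: Fe³⁺/Fe²⁺; anode: I₂/I⁻. E°cell = +0.19 V, n = 2.
log K = nE°cell / 0.0592 = (2)(+0.19) / 0.0592 = 6.4.

6.4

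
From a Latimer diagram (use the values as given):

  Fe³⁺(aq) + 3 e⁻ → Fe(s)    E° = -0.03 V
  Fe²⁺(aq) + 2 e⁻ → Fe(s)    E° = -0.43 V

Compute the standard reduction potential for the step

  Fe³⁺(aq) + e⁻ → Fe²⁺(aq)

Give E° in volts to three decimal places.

+0.770 V

Sequential free energies add, so n₃E°₃ = n₁E°₁ + n₂E°₂.
With n₃ = 3, and the known step contributing 2×(-0.43) V, the unknown satisfies 1·E° = 3×(-0.03) − 2×(-0.43) = +0.770.
E° = +0.770 / 1 = +0.770 V.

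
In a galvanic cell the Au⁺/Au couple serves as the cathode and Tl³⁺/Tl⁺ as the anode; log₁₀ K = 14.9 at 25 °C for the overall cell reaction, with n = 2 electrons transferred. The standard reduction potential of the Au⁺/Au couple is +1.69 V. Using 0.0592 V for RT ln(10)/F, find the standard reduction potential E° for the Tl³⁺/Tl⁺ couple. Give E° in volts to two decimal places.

E°cell = (0.0592/n)·log K = (0.0592/2)(14.9) = +0.441 V.
Since Au⁺/Au is the cathode and Tl³⁺/Tl⁺ the anode, E°cell = E°(Au⁺/Au) − E°(Tl³⁺/Tl⁺).
So E°(Tl³⁺/Tl⁺) = E°(Au⁺/Au) − E°cell = (+1.69) − (+0.441) = +1.25 V.

+1.25 V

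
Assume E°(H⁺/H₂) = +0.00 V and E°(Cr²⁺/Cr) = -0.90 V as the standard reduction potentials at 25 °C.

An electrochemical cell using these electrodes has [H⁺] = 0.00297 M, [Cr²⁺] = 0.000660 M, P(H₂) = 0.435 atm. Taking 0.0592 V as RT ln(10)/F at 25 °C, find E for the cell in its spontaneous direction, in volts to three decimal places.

H⁺/H₂ is the cathode (higher E°), Cr²⁺/Cr the anode: E°cell = +0.00 − (-0.90) = +0.90 V, n = 2.
Overall: 2 H⁺(aq) + Cr(s) → H₂(g) + Cr²⁺(aq)
Q = P(H₂)·[Cr²⁺] / ([H⁺]^2); log Q = 1.513.
E = E° − (0.0592/n) log Q = +0.90 − (0.0592/2)(1.513) = +0.855 V.

+0.855 V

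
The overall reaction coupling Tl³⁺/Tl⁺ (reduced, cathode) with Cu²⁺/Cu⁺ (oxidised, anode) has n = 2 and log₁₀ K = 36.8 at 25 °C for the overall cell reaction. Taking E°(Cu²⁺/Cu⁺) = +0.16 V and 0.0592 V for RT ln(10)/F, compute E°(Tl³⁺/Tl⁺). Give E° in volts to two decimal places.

E°cell = (0.0592/n)·log K = (0.0592/2)(36.8) = +1.089 V.
Since Tl³⁺/Tl⁺ is the cathode and Cu²⁺/Cu⁺ the anode, E°cell = E°(Tl³⁺/Tl⁺) − E°(Cu²⁺/Cu⁺).
So E°(Tl³⁺/Tl⁺) = E°cell + E°(Cu²⁺/Cu⁺) = +1.089 + (+0.16) = +1.25 V.

+1.25 V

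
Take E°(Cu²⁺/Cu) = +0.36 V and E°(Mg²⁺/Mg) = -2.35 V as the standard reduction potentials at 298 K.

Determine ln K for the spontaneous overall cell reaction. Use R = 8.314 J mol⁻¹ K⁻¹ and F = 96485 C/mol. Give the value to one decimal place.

Cathode: Cu²⁺/Cu; anode: Mg²⁺/Mg. E°cell = (+0.36) − (-2.35) = +2.71 V, with n = 2.
ΔG° = −nFE° = −RT ln K, so ln K = nFE°/(RT) = (2)(96485)(+2.71) / ((8.314)(298)) = 211.073.

211.1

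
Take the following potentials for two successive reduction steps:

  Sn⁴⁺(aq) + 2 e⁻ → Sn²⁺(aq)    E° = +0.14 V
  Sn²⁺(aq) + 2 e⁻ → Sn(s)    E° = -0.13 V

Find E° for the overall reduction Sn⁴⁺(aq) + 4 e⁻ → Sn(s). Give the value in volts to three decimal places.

Standard free energies of sequential steps add: ΔG°₃ = ΔG°₁ + ΔG°₂, so n₃E°₃ = n₁E°₁ + n₂E°₂.
E°₃ = (2×+0.14 + 2×-0.13) / 4 = (+0.020) / 4 = +0.005 V.

+0.005 V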